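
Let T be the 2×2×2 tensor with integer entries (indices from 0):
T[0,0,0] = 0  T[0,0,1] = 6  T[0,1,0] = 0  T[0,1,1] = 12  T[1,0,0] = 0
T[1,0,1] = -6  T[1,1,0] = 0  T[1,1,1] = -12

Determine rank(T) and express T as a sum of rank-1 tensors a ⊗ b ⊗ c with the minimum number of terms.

rank(T) = 1

Lower bound: T ≠ 0 (e.g. T[0,0,1] = 6), so rank(T) ≥ 1.
Upper bound: if T = a ⊗ b ⊗ c then every fibre of T is a multiple of the corresponding factor, so read the factors off the fibres through the nonzero entry T[0,0,1] = 6.
The mode-1 fibre T[:,0,1] = [6, -6] gives a = [1, -1] (primitive direction); the mode-2 fibre T[0,:,1] = [6, 12] gives b = [1, 2]; then c[k] = T[0,0,k] / (a[0]·b[0]) = [0, 6] / 1 = [0, 6].
Expanding [1, -1] ⊗ [1, 2] ⊗ [0, 6] reproduces all 8 entries of T, so T = [1, -1] ⊗ [1, 2] ⊗ [0, 6] and rank(T) ≤ 1.
These bounds meet, so rank(T) = 1.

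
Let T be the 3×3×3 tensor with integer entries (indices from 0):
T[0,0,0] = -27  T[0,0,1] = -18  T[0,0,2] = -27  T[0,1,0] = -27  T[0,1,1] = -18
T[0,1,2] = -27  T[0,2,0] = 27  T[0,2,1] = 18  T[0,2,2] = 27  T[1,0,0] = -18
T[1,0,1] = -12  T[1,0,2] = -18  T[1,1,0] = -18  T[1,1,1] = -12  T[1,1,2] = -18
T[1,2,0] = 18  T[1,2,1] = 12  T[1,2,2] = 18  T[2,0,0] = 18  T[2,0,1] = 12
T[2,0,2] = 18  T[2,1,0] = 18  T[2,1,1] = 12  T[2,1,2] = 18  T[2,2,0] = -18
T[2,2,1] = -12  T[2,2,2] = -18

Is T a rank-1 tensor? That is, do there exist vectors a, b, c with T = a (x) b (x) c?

Yes

If T = a (x) b (x) c then every fibre of T is a multiple of the corresponding factor, so read the factors off the fibres through the nonzero entry T[0,0,0] = -27.
The mode-1 fibre T[:,0,0] = [-27, -18, 18] gives a = [3, 2, -2] (primitive direction); the mode-2 fibre T[0,:,0] = [-27, -27, 27] gives b = [1, 1, -1]; then c[k] = T[0,0,k] / (a[0]·b[0]) = [-27, -18, -27] / 3 = [-9, -6, -9].
Expanding [3, 2, -2] (x) [1, 1, -1] (x) [-9, -6, -9] reproduces all 27 entries of T, so T = [3, 2, -2] (x) [1, 1, -1] (x) [-9, -6, -9] and rank(T) ≤ 1.
Equivalently every frontal slice T[:,:,k] is c[k] times the rank-1 matrix [3, 2, -2] (x) [1, 1, -1]. So T has rank 1 (it is nonzero).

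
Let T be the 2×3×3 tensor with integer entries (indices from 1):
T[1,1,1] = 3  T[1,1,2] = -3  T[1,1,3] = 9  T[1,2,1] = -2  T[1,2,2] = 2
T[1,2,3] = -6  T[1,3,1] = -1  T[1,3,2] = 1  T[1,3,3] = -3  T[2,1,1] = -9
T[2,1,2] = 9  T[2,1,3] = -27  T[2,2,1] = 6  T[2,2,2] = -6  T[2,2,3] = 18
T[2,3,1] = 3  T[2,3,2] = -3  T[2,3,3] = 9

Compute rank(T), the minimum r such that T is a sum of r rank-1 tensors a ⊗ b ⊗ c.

1

Lower bound: T ≠ 0 (e.g. T[1,1,1] = 3), so rank(T) ≥ 1.
Upper bound: if T = a ⊗ b ⊗ c then every fibre of T is a multiple of the corresponding factor, so read the factors off the fibres through the nonzero entry T[1,1,1] = 3.
The mode-1 fibre T[:,1,1] = [3, -9] gives a = [1, -3] (primitive direction); the mode-2 fibre T[1,:,1] = [3, -2, -1] gives b = [3, -2, -1]; then c[k] = T[1,1,k] / (a[1]·b[1]) = [3, -3, 9] / 3 = [1, -1, 3].
Expanding [1, -3] ⊗ [3, -2, -1] ⊗ [1, -1, 3] reproduces all 18 entries of T, so T = [1, -3] ⊗ [3, -2, -1] ⊗ [1, -1, 3] and rank(T) ≤ 1.
These bounds meet, so rank(T) = 1.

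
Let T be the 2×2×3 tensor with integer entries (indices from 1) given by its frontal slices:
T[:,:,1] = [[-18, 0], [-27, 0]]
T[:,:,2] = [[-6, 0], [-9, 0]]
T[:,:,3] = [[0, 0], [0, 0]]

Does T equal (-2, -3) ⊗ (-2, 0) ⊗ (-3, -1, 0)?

No

Reconstruct entry (1,1,1) from the claimed factors: Σₗ aₗ[1]bₗ[1]cₗ[1] = (-2)·(-2)·(-3) = -12, but T[1,1,1] = -18. The claim is false.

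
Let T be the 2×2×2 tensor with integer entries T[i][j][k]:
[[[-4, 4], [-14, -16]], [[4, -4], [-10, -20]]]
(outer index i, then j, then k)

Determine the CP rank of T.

Lower bound: the mode-3 unfolding of T (rows indexed by k, columns by (i,j) = (0,0), (0,1), (1,0), (1,1)) is [[-4, -14, 4, -10], [4, -16, -4, -20]].
There the 2×2 minor on rows k ∈ {0, 1}, columns (i,j) ∈ {(0,0), (0,1)} is det [[-4, -14], [4, -16]] = 120 ≠ 0, so this unfolding has rank ≥ 2; CP rank is at least every unfolding rank, so rank(T) ≥ 2. (Unfolding ranks only ever bound the CP rank from below — rank(T) can be strictly larger than all of them — so the matching upper bound has to come from an explicit 2-term decomposition.)
Upper bound — finding two terms. Write S_k = T[:,:,k] for the frontal slices: S₀ = [[-4, -14], [4, -10]], S₁ = [[4, -16], [-4, -20]].
If T = a₁ ⊗ b₁ ⊗ c₁ + a₂ ⊗ b₂ ⊗ c₂ then each S_k = c₁[k]·a₁b₁ᵀ + c₂[k]·a₂b₂ᵀ. S₀ and S₁ are linearly independent, so a₁b₁ᵀ and a₂b₂ᵀ must span the same plane of matrices: they are the rank-1 matrices of the form x·S₀ + y·S₁.
det(x·S₀ + y·S₁) is 96·x² + 48·xy − 144·y² = 48·(2·x + 3·y)(x − y), vanishing at (x:y) = (3:-2) and (1:1).
M₁ = 3·S₀ − 2·S₁ = [[-20, -10], [20, 10]] = (-10)·[1, -1][2, 1]ᵀ and M₂ = S₀ + S₁ = [[0, -30], [0, -30]] = (-30)·[1, 1][0, 1]ᵀ, so take a₁ = [1, -1], b₁ = [2, 1], a₂ = [1, 1], b₂ = [0, 1].
Each slice is an integer combination of E₁ = a₁b₁ᵀ and E₂ = a₂b₂ᵀ: S₀ = −2·E₁ − 12·E₂, S₁ = 2·E₁ − 18·E₂; reading off coefficients, c₁ = [-2, 2] and c₂ = [-12, -18].
Hence T = [1, -1] ⊗ [2, 1] ⊗ [-2, 2] + [1, 1] ⊗ [0, 1] ⊗ [-12, -18], so rank(T) ≤ 2.
These bounds meet, so rank(T) = 2.

2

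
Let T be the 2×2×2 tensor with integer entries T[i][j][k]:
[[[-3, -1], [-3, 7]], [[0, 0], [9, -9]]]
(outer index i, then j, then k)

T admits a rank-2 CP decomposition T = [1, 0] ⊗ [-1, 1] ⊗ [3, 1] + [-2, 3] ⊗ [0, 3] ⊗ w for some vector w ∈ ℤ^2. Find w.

w = [1, -1]

Subtract the known terms from T to get the rank-1 residual R = [-2, 3] ⊗ [0, 3] ⊗ w, so R[i,j,k] = a[i]·b[j]·w[k]. Pick indices with nonzero a[0]·b[1] = (-2)·(3) = -6. Only the fibre through (0,1,·) is needed: R[0,1,:] = T[0,1,:] − Σₗ aₗ[0]bₗ[1]cₗ = [-3, 7] − (1)·(1)·[3, 1] = [-6, 6]. Then w[k] = R[0,1,k] / -6 for each k, giving w = [-6, 6] / -6 = [1, -1].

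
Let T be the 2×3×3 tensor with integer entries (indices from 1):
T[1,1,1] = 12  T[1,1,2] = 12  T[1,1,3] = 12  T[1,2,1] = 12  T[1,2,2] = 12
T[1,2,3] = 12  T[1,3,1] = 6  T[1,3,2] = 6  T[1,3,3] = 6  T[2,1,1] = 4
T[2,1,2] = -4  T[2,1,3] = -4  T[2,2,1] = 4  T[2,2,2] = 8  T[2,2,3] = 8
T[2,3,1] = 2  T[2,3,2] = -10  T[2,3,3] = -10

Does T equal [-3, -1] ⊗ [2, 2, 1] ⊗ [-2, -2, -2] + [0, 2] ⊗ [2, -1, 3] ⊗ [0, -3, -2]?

Reconstruct entry (2,1,2) from the claimed factors: Σₗ aₗ[2]bₗ[1]cₗ[2] = (-1)·(2)·(-2) + (2)·(2)·(-3) = -8, but T[2,1,2] = -4. The claim is false.

No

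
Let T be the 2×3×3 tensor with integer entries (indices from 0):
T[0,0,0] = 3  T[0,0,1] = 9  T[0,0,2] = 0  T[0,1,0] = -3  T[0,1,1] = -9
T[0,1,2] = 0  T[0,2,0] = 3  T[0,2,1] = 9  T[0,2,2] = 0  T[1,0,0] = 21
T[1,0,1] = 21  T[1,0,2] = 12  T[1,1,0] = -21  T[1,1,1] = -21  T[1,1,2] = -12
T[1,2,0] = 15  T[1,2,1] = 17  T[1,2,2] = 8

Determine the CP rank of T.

2

Lower bound: the mode-2 unfolding of T (rows indexed by j, columns by (i,k) = (0,0), (0,1), (0,2), (1,0), (1,1), (1,2)) is [[3, 9, 0, 21, 21, 12], [-3, -9, 0, -21, -21, -12], [3, 9, 0, 15, 17, 8]].
There the 2×2 minor on rows j ∈ {0, 2}, columns (i,k) ∈ {(0,0), (1,0)} is det [[3, 21], [3, 15]] = -18 ≠ 0, so this unfolding has rank ≥ 2; CP rank is at least every unfolding rank, so rank(T) ≥ 2. (This is only a lower bound: in general the CP rank may exceed every unfolding rank, so we still need to exhibit 2 rank-1 terms summing to T.)
Upper bound — finding two terms. Write S_k = T[:,:,k] for the frontal slices: S₀ = [[3, -3, 3], [21, -21, 15]], S₁ = [[9, -9, 9], [21, -21, 17]], S₂ = [[0, 0, 0], [12, -12, 8]].
If T = a₁ ⊗ b₁ ⊗ c₁ + a₂ ⊗ b₂ ⊗ c₂ then each S_k = c₁[k]·a₁b₁ᵀ + c₂[k]·a₂b₂ᵀ. S₀ and S₁ are linearly independent, so a₁b₁ᵀ and a₂b₂ᵀ must span the same plane of matrices: they are the rank-1 matrices of the form x·S₀ + y·S₁.
The 2×2 minor of x·S₀ + y·S₁ on rows {0,1}, columns {0,2} is −18·x² − 66·xy − 36·y² = (-6)·(x + 3·y)(3·x + 2·y), vanishing at (x:y) = (3:-1) and (2:-3).
M₁ = 3·S₀ − S₁ = [[0, 0, 0], [42, -42, 28]] = 14·[0, 1][3, -3, 2]ᵀ and M₂ = 2·S₀ − 3·S₁ = [[-21, 21, -21], [-21, 21, -21]] = (-21)·[1, 1][1, -1, 1]ᵀ, so take a₁ = [0, 1], b₁ = [3, -3, 2], a₂ = [1, 1], b₂ = [1, -1, 1].
Each slice is an integer combination of E₁ = a₁b₁ᵀ and E₂ = a₂b₂ᵀ: S₀ = 6·E₁ + 3·E₂, S₁ = 4·E₁ + 9·E₂, S₂ = 4·E₁; reading off coefficients, c₁ = [6, 4, 4] and c₂ = [3, 9, 0].
Hence T = [0, 1] ⊗ [3, -3, 2] ⊗ [6, 4, 4] + [1, 1] ⊗ [1, -1, 1] ⊗ [3, 9, 0], so rank(T) ≤ 2.
These bounds meet, so rank(T) = 2.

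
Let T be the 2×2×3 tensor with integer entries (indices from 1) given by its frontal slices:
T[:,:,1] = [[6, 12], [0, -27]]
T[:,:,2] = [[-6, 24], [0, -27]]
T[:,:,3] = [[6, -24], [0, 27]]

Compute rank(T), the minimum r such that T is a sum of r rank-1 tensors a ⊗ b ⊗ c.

Lower bound: the mode-3 unfolding of T (rows indexed by k, columns by (i,j) = (1,1), (1,2), (2,1), (2,2)) is [[6, 12, 0, -27], [-6, 24, 0, -27], [6, -24, 0, 27]].
There the 2×2 minor on rows k ∈ {1, 2}, columns (i,j) ∈ {(1,1), (1,2)} is det [[6, 12], [-6, 24]] = 216 ≠ 0, so this unfolding has rank ≥ 2; CP rank is at least every unfolding rank, so rank(T) ≥ 2. (This is only a lower bound: in general the CP rank may exceed every unfolding rank, so we still need to exhibit 2 rank-1 terms summing to T.)
Upper bound — finding two terms. Write S_k = T[:,:,k] for the frontal slices: S₁ = [[6, 12], [0, -27]], S₂ = [[-6, 24], [0, -27]], S₃ = [[6, -24], [0, 27]].
If T = a₁ ⊗ b₁ ⊗ c₁ + a₂ ⊗ b₂ ⊗ c₂ then each S_k = c₁[k]·a₁b₁ᵀ + c₂[k]·a₂b₂ᵀ. S₁ and S₂ are linearly independent, so a₁b₁ᵀ and a₂b₂ᵀ must span the same plane of matrices: they are the rank-1 matrices of the form x·S₁ + y·S₂.
det(x·S₁ + y·S₂) is −162·x² + 162·y² = (-162)·(x − y)(x + y), vanishing at (x:y) = (1:1) and (1:-1).
M₁ = S₁ + S₂ = [[0, 36], [0, -54]] = 18·(2, -3)(0, 1)ᵀ and M₂ = S₁ − S₂ = [[12, -12], [0, 0]] = 12·(1, 0)(1, -1)ᵀ, so take a₁ = (2, -3), b₁ = (0, 1), a₂ = (1, 0), b₂ = (1, -1).
Each slice is an integer combination of E₁ = a₁b₁ᵀ and E₂ = a₂b₂ᵀ: S₁ = 9·E₁ + 6·E₂, S₂ = 9·E₁ − 6·E₂, S₃ = −9·E₁ + 6·E₂; reading off coefficients, c₁ = (9, 9, -9) and c₂ = (6, -6, 6).
Hence T = (2, -3) ⊗ (0, 1) ⊗ (9, 9, -9) + (1, 0) ⊗ (1, -1) ⊗ (6, -6, 6), so rank(T) ≤ 2.
These bounds meet, so rank(T) = 2.

2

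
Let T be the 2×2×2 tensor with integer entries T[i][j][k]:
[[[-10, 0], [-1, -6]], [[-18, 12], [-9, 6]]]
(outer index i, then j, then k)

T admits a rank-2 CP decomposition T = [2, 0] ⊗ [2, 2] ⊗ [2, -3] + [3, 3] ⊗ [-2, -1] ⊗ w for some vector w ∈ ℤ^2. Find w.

Subtract the known terms from T to get the rank-1 residual R = [3, 3] ⊗ [-2, -1] ⊗ w, so R[i,j,k] = a[i]·b[j]·w[k]. Pick indices with nonzero a[0]·b[0] = (3)·(-2) = -6. Only the fibre through (0,0,·) is needed: R[0,0,:] = T[0,0,:] − Σₗ aₗ[0]bₗ[0]cₗ = [-10, 0] − (2)·(2)·[2, -3] = [-18, 12]. Then w[k] = R[0,0,k] / -6 for each k, giving w = [-18, 12] / -6 = [3, -2].

w = [3, -2]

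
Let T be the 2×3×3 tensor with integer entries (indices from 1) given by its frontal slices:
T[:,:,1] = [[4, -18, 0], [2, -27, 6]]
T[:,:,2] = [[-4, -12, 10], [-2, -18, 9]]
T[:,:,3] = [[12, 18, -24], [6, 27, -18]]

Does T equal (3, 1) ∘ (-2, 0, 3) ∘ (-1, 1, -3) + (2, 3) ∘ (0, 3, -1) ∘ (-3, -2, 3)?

No

Reconstruct entry (1,1,1) from the claimed factors: Σₗ aₗ[1]bₗ[1]cₗ[1] = (3)·(-2)·(-1) + (2)·(0)·(-3) = 6, but T[1,1,1] = 4. The claim is false.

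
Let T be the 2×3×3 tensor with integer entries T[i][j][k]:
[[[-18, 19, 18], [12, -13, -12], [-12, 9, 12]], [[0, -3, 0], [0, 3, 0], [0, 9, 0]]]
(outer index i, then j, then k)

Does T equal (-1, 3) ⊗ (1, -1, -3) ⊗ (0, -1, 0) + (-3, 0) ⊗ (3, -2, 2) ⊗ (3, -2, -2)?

No

Reconstruct entry (0,0,0) from the claimed factors: Σₗ aₗ[0]bₗ[0]cₗ[0] = (-1)·(1)·(0) + (-3)·(3)·(3) = -27, but T[0,0,0] = -18. The claim is false.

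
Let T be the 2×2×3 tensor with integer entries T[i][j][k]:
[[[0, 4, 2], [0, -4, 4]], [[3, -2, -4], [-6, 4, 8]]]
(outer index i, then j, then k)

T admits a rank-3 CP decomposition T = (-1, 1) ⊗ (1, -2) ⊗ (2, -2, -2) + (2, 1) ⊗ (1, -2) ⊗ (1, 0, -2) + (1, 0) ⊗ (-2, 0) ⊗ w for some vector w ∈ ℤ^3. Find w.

Subtract the known terms from T to get the rank-1 residual R = (1, 0) ⊗ (-2, 0) ⊗ w, so R[i,j,k] = a[i]·b[j]·w[k]. Pick indices with nonzero a[0]·b[0] = (1)·(-2) = -2. Only the fibre through (0,0,·) is needed: R[0,0,:] = T[0,0,:] − Σₗ aₗ[0]bₗ[0]cₗ = [0, 4, 2] − (-1)·(1)·(2, -2, -2) − (2)·(1)·(1, 0, -2) = [0, 2, 4]. Then w[k] = R[0,0,k] / -2 for each k, giving w = [0, 2, 4] / -2 = (0, -1, -2).

w = (0, -1, -2)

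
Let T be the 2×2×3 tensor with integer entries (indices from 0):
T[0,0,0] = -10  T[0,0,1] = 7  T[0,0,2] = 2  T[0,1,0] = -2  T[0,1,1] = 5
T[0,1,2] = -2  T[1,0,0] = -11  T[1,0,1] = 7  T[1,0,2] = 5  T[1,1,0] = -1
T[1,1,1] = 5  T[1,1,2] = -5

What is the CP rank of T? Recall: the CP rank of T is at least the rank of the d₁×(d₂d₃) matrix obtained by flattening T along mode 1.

3

Lower bound: the mode-3 unfolding of T (rows indexed by k, columns by (i,j) = (0,0), (0,1), (1,0), (1,1)) is [[-10, -2, -11, -1], [7, 5, 7, 5], [2, -2, 5, -5]].
There the 3×3 minor on rows k ∈ {0, 1, 2}, columns (i,j) ∈ {(0,0), (0,1), (1,0)} is det [[-10, -2, -11], [7, 5, 7], [2, -2, 5]] = -84 ≠ 0, so this unfolding has rank ≥ 3; CP rank is at least every unfolding rank, so rank(T) ≥ 3. (This is only a lower bound: in general the CP rank may exceed every unfolding rank, so we still need to exhibit 3 rank-1 terms summing to T.)
Upper bound: T is a sum of 3 rank-1 terms, T = (0, 1) ∘ (1, -1) ∘ (1, 1, 1) + (1, 1) ∘ (2, 1) ∘ (-4, 4, 0) + (1, 2) ∘ (1, -1) ∘ (-2, -1, 2) (one valid choice — decompositions are not unique — normalised so each a, b is primitive with positive first nonzero entry; check it by expanding all entries), so rank(T) ≤ 3.
These bounds meet, so rank(T) = 3.
Check entry T[0,1,1] = 5: (0)·(-1)·(1) + (1)·(1)·(4) + (1)·(-1)·(-1) = 5.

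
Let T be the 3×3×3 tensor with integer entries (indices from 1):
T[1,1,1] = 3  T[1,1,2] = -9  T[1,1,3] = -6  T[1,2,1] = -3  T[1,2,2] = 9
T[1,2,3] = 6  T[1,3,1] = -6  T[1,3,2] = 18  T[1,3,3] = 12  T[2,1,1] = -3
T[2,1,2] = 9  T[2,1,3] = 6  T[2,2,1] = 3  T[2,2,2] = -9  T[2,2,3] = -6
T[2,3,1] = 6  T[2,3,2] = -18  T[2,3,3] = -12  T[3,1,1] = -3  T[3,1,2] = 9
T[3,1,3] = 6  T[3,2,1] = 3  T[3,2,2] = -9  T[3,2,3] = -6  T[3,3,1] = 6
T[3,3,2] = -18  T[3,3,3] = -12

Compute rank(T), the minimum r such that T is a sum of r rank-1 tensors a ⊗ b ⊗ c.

1

Lower bound: T ≠ 0 (e.g. T[1,1,1] = 3), so rank(T) ≥ 1.
Upper bound: if T = a ⊗ b ⊗ c then every fibre of T is a multiple of the corresponding factor, so read the factors off the fibres through the nonzero entry T[1,1,1] = 3.
The mode-1 fibre T[:,1,1] = [3, -3, -3] gives a = (1, -1, -1) (primitive direction); the mode-2 fibre T[1,:,1] = [3, -3, -6] gives b = (1, -1, -2); then c[k] = T[1,1,k] / (a[1]·b[1]) = [3, -9, -6] / 1 = (3, -9, -6).
Expanding (1, -1, -1) ⊗ (1, -1, -2) ⊗ (3, -9, -6) reproduces all 27 entries of T, so T = (1, -1, -1) ⊗ (1, -1, -2) ⊗ (3, -9, -6) and rank(T) ≤ 1.
These bounds meet, so rank(T) = 1.
Check entry T[3,3,1] = 6: (-1)·(-2)·(3) = 6.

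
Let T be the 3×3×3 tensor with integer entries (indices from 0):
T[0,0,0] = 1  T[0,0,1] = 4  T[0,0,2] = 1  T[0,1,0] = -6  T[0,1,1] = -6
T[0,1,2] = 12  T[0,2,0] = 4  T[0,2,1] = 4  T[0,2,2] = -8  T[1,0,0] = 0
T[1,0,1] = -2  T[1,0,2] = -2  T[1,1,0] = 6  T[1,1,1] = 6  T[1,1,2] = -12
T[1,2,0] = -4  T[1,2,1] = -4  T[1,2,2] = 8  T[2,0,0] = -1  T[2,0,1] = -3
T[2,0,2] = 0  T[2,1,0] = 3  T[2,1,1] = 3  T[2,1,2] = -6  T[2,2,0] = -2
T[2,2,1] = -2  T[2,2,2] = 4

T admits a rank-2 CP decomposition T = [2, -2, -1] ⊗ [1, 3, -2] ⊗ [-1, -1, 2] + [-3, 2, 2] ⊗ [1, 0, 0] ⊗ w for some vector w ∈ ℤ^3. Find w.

Subtract the known terms from T to get the rank-1 residual R = [-3, 2, 2] ⊗ [1, 0, 0] ⊗ w, so R[i,j,k] = a[i]·b[j]·w[k]. Pick indices with nonzero a[0]·b[0] = (-3)·(1) = -3. Only the fibre through (0,0,·) is needed: R[0,0,:] = T[0,0,:] − Σₗ aₗ[0]bₗ[0]cₗ = [1, 4, 1] − (2)·(1)·[-1, -1, 2] = [3, 6, -3]. Then w[k] = R[0,0,k] / -3 for each k, giving w = [3, 6, -3] / -3 = [-1, -2, 1].

w = [-1, -2, 1]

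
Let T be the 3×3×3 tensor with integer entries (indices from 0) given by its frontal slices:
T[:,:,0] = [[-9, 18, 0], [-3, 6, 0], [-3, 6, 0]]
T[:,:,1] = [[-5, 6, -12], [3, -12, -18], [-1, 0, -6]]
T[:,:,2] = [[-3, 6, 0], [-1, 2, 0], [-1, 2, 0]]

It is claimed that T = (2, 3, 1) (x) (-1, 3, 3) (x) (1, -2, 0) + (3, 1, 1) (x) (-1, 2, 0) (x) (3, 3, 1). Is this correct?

No

Reconstruct entry (0,0,0) from the claimed factors: Σₗ aₗ[0]bₗ[0]cₗ[0] = (2)·(-1)·(1) + (3)·(-1)·(3) = -11, but T[0,0,0] = -9. The claim is false.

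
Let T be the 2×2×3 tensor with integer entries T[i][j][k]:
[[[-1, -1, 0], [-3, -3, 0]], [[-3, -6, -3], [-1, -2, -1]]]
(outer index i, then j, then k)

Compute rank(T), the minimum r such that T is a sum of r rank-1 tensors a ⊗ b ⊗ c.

Lower bound: the mode-1 unfolding of T (rows indexed by i, columns by (j,k) = (0,0), (0,1), (0,2), (1,0), (1,1), (1,2)) is [[-1, -1, 0, -3, -3, 0], [-3, -6, -3, -1, -2, -1]].
There the 2×2 minor on rows i ∈ {0, 1}, columns (j,k) ∈ {(0,0), (0,1)} is det [[-1, -1], [-3, -6]] = 3 ≠ 0, so this unfolding has rank ≥ 2; CP rank is at least every unfolding rank, so rank(T) ≥ 2. (Unfolding ranks only ever bound the CP rank from below — rank(T) can be strictly larger than all of them — so the matching upper bound has to come from an explicit 2-term decomposition.)
Upper bound — finding two terms. Write S_k = T[:,:,k] for the frontal slices: S₀ = [[-1, -3], [-3, -1]], S₁ = [[-1, -3], [-6, -2]], S₂ = [[0, 0], [-3, -1]].
If T = a₁ ⊗ b₁ ⊗ c₁ + a₂ ⊗ b₂ ⊗ c₂ then each S_k = c₁[k]·a₁b₁ᵀ + c₂[k]·a₂b₂ᵀ. S₀ and S₁ are linearly independent, so a₁b₁ᵀ and a₂b₂ᵀ must span the same plane of matrices: they are the rank-1 matrices of the form x·S₀ + y·S₁.
det(x·S₀ + y·S₁) is −8·x² − 24·xy − 16·y² = (-8)·(x + 2·y)(x + y), vanishing at (x:y) = (2:-1) and (1:-1).
M₁ = 2·S₀ − S₁ = [[-1, -3], [0, 0]] = −[1, 0][1, 3]ᵀ and M₂ = S₀ − S₁ = [[0, 0], [3, 1]] = [0, 1][3, 1]ᵀ, so take a₁ = [1, 0], b₁ = [1, 3], a₂ = [0, 1], b₂ = [3, 1].
Each slice is an integer combination of E₁ = a₁b₁ᵀ and E₂ = a₂b₂ᵀ: S₀ = −E₁ − E₂, S₁ = −E₁ − 2·E₂, S₂ = −E₂; reading off coefficients, c₁ = [-1, -1, 0] and c₂ = [-1, -2, -1].
Hence T = [1, 0] ⊗ [1, 3] ⊗ [-1, -1, 0] + [0, 1] ⊗ [3, 1] ⊗ [-1, -2, -1], so rank(T) ≤ 2.
These bounds meet, so rank(T) = 2.

2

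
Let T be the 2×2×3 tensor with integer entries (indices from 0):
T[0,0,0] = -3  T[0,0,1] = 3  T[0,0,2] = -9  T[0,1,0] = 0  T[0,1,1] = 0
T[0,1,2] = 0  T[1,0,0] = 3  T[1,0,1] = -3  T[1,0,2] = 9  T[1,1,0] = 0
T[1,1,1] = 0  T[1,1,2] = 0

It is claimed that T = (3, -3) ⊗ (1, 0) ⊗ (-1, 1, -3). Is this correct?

Yes

Reconstruct entrywise from the claimed factors. For example, T[0,0,1] = 3 and Σₗ aₗ[0]bₗ[0]cₗ[1] = (3)·(1)·(1) = 3; checking all 12 entries, every one matches. The claim holds.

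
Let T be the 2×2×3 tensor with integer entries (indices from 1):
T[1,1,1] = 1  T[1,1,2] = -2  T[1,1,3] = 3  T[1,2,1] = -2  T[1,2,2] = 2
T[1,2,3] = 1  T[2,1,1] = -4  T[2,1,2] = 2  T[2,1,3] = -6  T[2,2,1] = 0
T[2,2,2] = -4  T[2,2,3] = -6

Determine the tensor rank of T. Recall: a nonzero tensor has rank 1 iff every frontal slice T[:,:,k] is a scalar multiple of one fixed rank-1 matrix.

Lower bound: the mode-3 unfolding of T (rows indexed by k, columns by (i,j) = (1,1), (1,2), (2,1), (2,2)) is [[1, -2, -4, 0], [-2, 2, 2, -4], [3, 1, -6, -6]].
There the 3×3 minor on rows k ∈ {1, 2, 3}, columns (i,j) ∈ {(1,1), (1,2), (2,1)} is det [[1, -2, -4], [-2, 2, 2], [3, 1, -6]] = 30 ≠ 0, so this unfolding has rank ≥ 3; CP rank is at least every unfolding rank, so rank(T) ≥ 3. (Unfolding ranks only ever bound the CP rank from below — rank(T) can be strictly larger than all of them — so the matching upper bound has to come from an explicit 3-term decomposition.)
Upper bound: T is a sum of 3 rank-1 terms, T = (1, -2) ⊗ (0, 1) ⊗ (-1, 2, 2) + (1, -1) ⊗ (1, 0) ⊗ (2, -2, 4) + (1, 2) ⊗ (1, 1) ⊗ (-1, 0, -1) (written with every a and b primitive with positive leading entry and the scale carried by c; CP decompositions are not unique, and this one is verified by expanding entrywise), so rank(T) ≤ 3.
These bounds meet, so rank(T) = 3.

3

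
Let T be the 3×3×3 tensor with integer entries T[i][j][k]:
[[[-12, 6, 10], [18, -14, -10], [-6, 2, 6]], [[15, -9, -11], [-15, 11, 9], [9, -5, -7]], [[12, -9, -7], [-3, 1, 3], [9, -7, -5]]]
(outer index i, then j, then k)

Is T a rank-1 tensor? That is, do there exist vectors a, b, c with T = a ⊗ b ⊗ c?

No

The mode-2 unfolding of T (rows indexed by j, columns by (i,k) = (0,0), (0,1), (0,2), (1,0), (1,1), (1,2), (2,0), (2,1), (2,2)) is [[-12, 6, 10, 15, -9, -11, 12, -9, -7], [18, -14, -10, -15, 11, 9, -3, 1, 3], [-6, 2, 6, 9, -5, -7, 9, -7, -5]].
There the 2×2 minor on rows j ∈ {0, 1}, columns (i,k) ∈ {(0,0), (0,1)} is det [[-12, 6], [18, -14]] = 60 ≠ 0, so this unfolding has rank ≥ 2; CP rank is at least every unfolding rank, so rank(T) ≥ 2.
In particular rank(T) ≥ 2 > 1, so T is not rank-1.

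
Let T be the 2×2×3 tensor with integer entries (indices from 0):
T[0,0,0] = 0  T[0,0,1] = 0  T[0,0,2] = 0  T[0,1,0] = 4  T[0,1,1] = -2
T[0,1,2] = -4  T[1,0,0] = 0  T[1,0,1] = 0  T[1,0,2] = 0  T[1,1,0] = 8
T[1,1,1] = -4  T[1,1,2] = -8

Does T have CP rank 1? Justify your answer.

Yes

If T = a ⊗ b ⊗ c then every fibre of T is a multiple of the corresponding factor, so read the factors off the fibres through the nonzero entry T[0,1,0] = 4.
The mode-1 fibre T[:,1,0] = [4, 8] gives a = [1, 2] (primitive direction); the mode-2 fibre T[0,:,0] = [0, 4] gives b = [0, 1]; then c[k] = T[0,1,k] / (a[0]·b[1]) = [4, -2, -4] / 1 = [4, -2, -4].
Expanding [1, 2] ⊗ [0, 1] ⊗ [4, -2, -4] reproduces all 12 entries of T, so T = [1, 2] ⊗ [0, 1] ⊗ [4, -2, -4] and rank(T) ≤ 1.
Equivalently every frontal slice T[:,:,k] is c[k] times the rank-1 matrix [1, 2] ⊗ [0, 1]. So T has rank 1 (it is nonzero).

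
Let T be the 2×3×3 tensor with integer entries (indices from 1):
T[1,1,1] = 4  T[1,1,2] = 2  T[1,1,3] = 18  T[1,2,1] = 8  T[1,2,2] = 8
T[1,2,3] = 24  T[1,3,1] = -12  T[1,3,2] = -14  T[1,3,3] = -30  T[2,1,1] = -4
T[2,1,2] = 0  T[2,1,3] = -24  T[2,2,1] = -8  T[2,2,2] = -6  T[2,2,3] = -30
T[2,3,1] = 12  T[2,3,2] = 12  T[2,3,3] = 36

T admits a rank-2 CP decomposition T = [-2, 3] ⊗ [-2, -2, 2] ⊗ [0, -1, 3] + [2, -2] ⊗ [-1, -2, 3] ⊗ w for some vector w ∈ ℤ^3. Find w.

Subtract the known terms from T to get the rank-1 residual R = [2, -2] ⊗ [-1, -2, 3] ⊗ w, so R[i,j,k] = a[i]·b[j]·w[k]. Pick indices with nonzero a[1]·b[1] = (2)·(-1) = -2. Only the fibre through (1,1,·) is needed: R[1,1,:] = T[1,1,:] − Σₗ aₗ[1]bₗ[1]cₗ = [4, 2, 18] − (-2)·(-2)·[0, -1, 3] = [4, 6, 6]. Then w[k] = R[1,1,k] / -2 for each k, giving w = [4, 6, 6] / -2 = [-2, -3, -3].

w = [-2, -3, -3]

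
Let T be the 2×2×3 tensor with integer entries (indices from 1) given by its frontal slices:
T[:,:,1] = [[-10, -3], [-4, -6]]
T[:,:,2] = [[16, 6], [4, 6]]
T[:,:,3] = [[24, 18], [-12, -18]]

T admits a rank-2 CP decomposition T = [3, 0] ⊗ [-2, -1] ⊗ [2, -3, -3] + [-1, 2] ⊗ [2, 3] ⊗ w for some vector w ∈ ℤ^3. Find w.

w = [-1, 1, -3]

Subtract the known terms from T to get the rank-1 residual R = [-1, 2] ⊗ [2, 3] ⊗ w, so R[i,j,k] = a[i]·b[j]·w[k]. Pick indices with nonzero a[1]·b[1] = (-1)·(2) = -2. Only the fibre through (1,1,·) is needed: R[1,1,:] = T[1,1,:] − Σₗ aₗ[1]bₗ[1]cₗ = [-10, 16, 24] − (3)·(-2)·[2, -3, -3] = [2, -2, 6]. Then w[k] = R[1,1,k] / -2 for each k, giving w = [2, -2, 6] / -2 = [-1, 1, -3].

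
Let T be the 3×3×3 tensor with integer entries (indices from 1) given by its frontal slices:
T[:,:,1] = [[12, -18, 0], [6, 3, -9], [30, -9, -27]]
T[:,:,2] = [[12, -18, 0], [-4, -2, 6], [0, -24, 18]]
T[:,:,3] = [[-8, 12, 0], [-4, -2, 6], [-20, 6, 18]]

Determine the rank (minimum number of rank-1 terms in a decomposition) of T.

2

Lower bound: the mode-3 unfolding of T (rows indexed by k, columns by (i,j) = (1,1), (1,2), (1,3), (2,1), (2,2), (2,3), (3,1), (3,2), (3,3)) is [[12, -18, 0, 6, 3, -9, 30, -9, -27], [12, -18, 0, -4, -2, 6, 0, -24, 18], [-8, 12, 0, -4, -2, 6, -20, 6, 18]].
There the 2×2 minor on rows k ∈ {1, 2}, columns (i,j) ∈ {(1,1), (2,1)} is det [[12, 6], [12, -4]] = -120 ≠ 0, so this unfolding has rank ≥ 2; CP rank is at least every unfolding rank, so rank(T) ≥ 2. (This is only a lower bound: in general the CP rank may exceed every unfolding rank, so we still need to exhibit 2 rank-1 terms summing to T.)
Upper bound — finding two terms. Write S_k = T[:,:,k] for the frontal slices: S₁ = [[12, -18, 0], [6, 3, -9], [30, -9, -27]], S₂ = [[12, -18, 0], [-4, -2, 6], [0, -24, 18]], S₃ = [[-8, 12, 0], [-4, -2, 6], [-20, 6, 18]].
If T = a₁ ⊗ b₁ ⊗ c₁ + a₂ ⊗ b₂ ⊗ c₂ then each S_k = c₁[k]·a₁b₁ᵀ + c₂[k]·a₂b₂ᵀ. S₁ and S₂ are linearly independent, so a₁b₁ᵀ and a₂b₂ᵀ must span the same plane of matrices: they are the rank-1 matrices of the form x·S₁ + y·S₂.
The 2×2 minor of x·S₁ + y·S₂ on rows {1,2}, columns {1,2} is 144·x² + 48·xy − 96·y² = 48·(3·x − 2·y)(x + y), vanishing at (x:y) = (2:3) and (1:-1).
M₁ = 2·S₁ + 3·S₂ = [[60, -90, 0], [0, 0, 0], [60, -90, 0]] = 30·(1, 0, 1)(2, -3, 0)ᵀ and M₂ = S₁ − S₂ = [[0, 0, 0], [10, 5, -15], [30, 15, -45]] = 5·(0, 1, 3)(2, 1, -3)ᵀ, so take a₁ = (1, 0, 1), b₁ = (2, -3, 0), a₂ = (0, 1, 3), b₂ = (2, 1, -3).
Each slice is an integer combination of E₁ = a₁b₁ᵀ and E₂ = a₂b₂ᵀ: S₁ = 6·E₁ + 3·E₂, S₂ = 6·E₁ − 2·E₂, S₃ = −4·E₁ − 2·E₂; reading off coefficients, c₁ = (6, 6, -4) and c₂ = (3, -2, -2).
Hence T = (1, 0, 1) ⊗ (2, -3, 0) ⊗ (6, 6, -4) + (0, 1, 3) ⊗ (2, 1, -3) ⊗ (3, -2, -2), so rank(T) ≤ 2.
These bounds meet, so rank(T) = 2.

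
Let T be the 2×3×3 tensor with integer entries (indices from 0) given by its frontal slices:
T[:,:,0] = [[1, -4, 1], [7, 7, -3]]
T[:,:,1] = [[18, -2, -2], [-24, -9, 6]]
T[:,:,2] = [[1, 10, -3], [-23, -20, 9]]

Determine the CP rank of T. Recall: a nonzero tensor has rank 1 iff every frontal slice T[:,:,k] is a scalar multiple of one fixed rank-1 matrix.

2

Lower bound: the mode-3 unfolding of T (rows indexed by k, columns by (i,j) = (0,0), (0,1), (0,2), (1,0), (1,1), (1,2)) is [[1, -4, 1, 7, 7, -3], [18, -2, -2, -24, -9, 6], [1, 10, -3, -23, -20, 9]].
There the 2×2 minor on rows k ∈ {0, 1}, columns (i,j) ∈ {(0,0), (0,1)} is det [[1, -4], [18, -2]] = 70 ≠ 0, so this unfolding has rank ≥ 2; CP rank is at least every unfolding rank, so rank(T) ≥ 2. (Unfolding ranks only ever bound the CP rank from below — rank(T) can be strictly larger than all of them — so the matching upper bound has to come from an explicit 2-term decomposition.)
Upper bound — finding two terms. Write S_k = T[:,:,k] for the frontal slices: S₀ = [[1, -4, 1], [7, 7, -3]], S₁ = [[18, -2, -2], [-24, -9, 6]], S₂ = [[1, 10, -3], [-23, -20, 9]].
If T = a₁ ⊗ b₁ ⊗ c₁ + a₂ ⊗ b₂ ⊗ c₂ then each S_k = c₁[k]·a₁b₁ᵀ + c₂[k]·a₂b₂ᵀ. S₀ and S₁ are linearly independent, so a₁b₁ᵀ and a₂b₂ᵀ must span the same plane of matrices: they are the rank-1 matrices of the form x·S₀ + y·S₁.
The 2×2 minor of x·S₀ + y·S₁ on rows {0,1}, columns {0,1} is 35·x² + 35·xy − 210·y² = 35·(x + 3·y)(x − 2·y), vanishing at (x:y) = (3:-1) and (2:1).
M₁ = 3·S₀ − S₁ = [[-15, -10, 5], [45, 30, -15]] = (-5)·[1, -3][3, 2, -1]ᵀ and M₂ = 2·S₀ + S₁ = [[20, -10, 0], [-10, 5, 0]] = 5·[2, -1][2, -1, 0]ᵀ, so take a₁ = [1, -3], b₁ = [3, 2, -1], a₂ = [2, -1], b₂ = [2, -1, 0].
Each slice is an integer combination of E₁ = a₁b₁ᵀ and E₂ = a₂b₂ᵀ: S₀ = −E₁ + E₂, S₁ = 2·E₁ + 3·E₂, S₂ = 3·E₁ − 2·E₂; reading off coefficients, c₁ = [-1, 2, 3] and c₂ = [1, 3, -2].
Hence T = [1, -3] ⊗ [3, 2, -1] ⊗ [-1, 2, 3] + [2, -1] ⊗ [2, -1, 0] ⊗ [1, 3, -2], so rank(T) ≤ 2.
These bounds meet, so rank(T) = 2.
Check entry T[1,2,0] = -3: (-3)·(-1)·(-1) + (-1)·(0)·(1) = -3.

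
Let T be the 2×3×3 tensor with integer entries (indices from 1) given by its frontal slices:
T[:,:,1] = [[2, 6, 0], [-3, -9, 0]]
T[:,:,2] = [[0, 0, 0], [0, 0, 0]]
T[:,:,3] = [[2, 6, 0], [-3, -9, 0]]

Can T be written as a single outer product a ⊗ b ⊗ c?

The mode-1 fibre T[:,1,1] = [2, -3] gives a = [2, -3] (primitive direction); the mode-2 fibre T[1,:,1] = [2, 6, 0] gives b = [1, 3, 0]; then c[k] = T[1,1,k] / (a[1]·b[1]) = [2, 0, 2] / 2 = [1, 0, 1].
Expanding [2, -3] ⊗ [1, 3, 0] ⊗ [1, 0, 1] reproduces all 18 entries of T, so T = [2, -3] ⊗ [1, 3, 0] ⊗ [1, 0, 1] and rank(T) ≤ 1.
Equivalently every frontal slice T[:,:,k] is c[k] times the rank-1 matrix [2, -3] ⊗ [1, 3, 0]. So T has rank 1 (it is nonzero).

Yes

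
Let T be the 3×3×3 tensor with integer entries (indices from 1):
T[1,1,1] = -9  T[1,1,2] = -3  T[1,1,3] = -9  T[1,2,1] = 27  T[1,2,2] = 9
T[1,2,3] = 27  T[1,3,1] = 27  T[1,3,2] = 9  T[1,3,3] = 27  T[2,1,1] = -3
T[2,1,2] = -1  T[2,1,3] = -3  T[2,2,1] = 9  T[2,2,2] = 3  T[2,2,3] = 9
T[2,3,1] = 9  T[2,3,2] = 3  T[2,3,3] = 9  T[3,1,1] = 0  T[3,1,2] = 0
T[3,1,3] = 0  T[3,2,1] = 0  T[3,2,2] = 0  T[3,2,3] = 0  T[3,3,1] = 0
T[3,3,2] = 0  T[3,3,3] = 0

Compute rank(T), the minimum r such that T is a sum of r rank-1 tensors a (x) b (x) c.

1

Lower bound: T ≠ 0 (e.g. T[1,1,1] = -9), so rank(T) ≥ 1.
Upper bound: if T = a (x) b (x) c then every fibre of T is a multiple of the corresponding factor, so read the factors off the fibres through the nonzero entry T[1,1,1] = -9.
The mode-1 fibre T[:,1,1] = [-9, -3, 0] gives a = [3, 1, 0] (primitive direction); the mode-2 fibre T[1,:,1] = [-9, 27, 27] gives b = [1, -3, -3]; then c[k] = T[1,1,k] / (a[1]·b[1]) = [-9, -3, -9] / 3 = [-3, -1, -3].
Expanding [3, 1, 0] (x) [1, -3, -3] (x) [-3, -1, -3] reproduces all 27 entries of T, so T = [3, 1, 0] (x) [1, -3, -3] (x) [-3, -1, -3] and rank(T) ≤ 1.
These bounds meet, so rank(T) = 1.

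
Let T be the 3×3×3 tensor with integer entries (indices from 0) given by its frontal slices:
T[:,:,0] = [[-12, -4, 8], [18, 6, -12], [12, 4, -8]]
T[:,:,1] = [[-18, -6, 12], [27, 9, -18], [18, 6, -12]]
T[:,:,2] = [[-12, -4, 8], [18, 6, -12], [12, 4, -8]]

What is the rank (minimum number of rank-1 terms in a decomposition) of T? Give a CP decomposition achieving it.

rank(T) = 1

Lower bound: T ≠ 0 (e.g. T[0,0,0] = -12), so rank(T) ≥ 1.
Upper bound: if T = a ⊗ b ⊗ c then every fibre of T is a multiple of the corresponding factor, so read the factors off the fibres through the nonzero entry T[0,0,0] = -12.
The mode-1 fibre T[:,0,0] = [-12, 18, 12] gives a = (2, -3, -2) (primitive direction); the mode-2 fibre T[0,:,0] = [-12, -4, 8] gives b = (3, 1, -2); then c[k] = T[0,0,k] / (a[0]·b[0]) = [-12, -18, -12] / 6 = (-2, -3, -2).
Expanding (2, -3, -2) ⊗ (3, 1, -2) ⊗ (-2, -3, -2) reproduces all 27 entries of T, so T = (2, -3, -2) ⊗ (3, 1, -2) ⊗ (-2, -3, -2) and rank(T) ≤ 1.
These bounds meet, so rank(T) = 1.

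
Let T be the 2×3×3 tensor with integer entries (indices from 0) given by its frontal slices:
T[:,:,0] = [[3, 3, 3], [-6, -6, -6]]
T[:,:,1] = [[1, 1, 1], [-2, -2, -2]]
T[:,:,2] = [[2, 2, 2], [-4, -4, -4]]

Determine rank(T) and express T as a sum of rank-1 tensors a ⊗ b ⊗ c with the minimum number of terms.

rank(T) = 1

Lower bound: T ≠ 0 (e.g. T[0,0,0] = 3), so rank(T) ≥ 1.
Upper bound: if T = a ⊗ b ⊗ c then every fibre of T is a multiple of the corresponding factor, so read the factors off the fibres through the nonzero entry T[0,0,0] = 3.
The mode-1 fibre T[:,0,0] = [3, -6] gives a = [1, -2] (primitive direction); the mode-2 fibre T[0,:,0] = [3, 3, 3] gives b = [1, 1, 1]; then c[k] = T[0,0,k] / (a[0]·b[0]) = [3, 1, 2] / 1 = [3, 1, 2].
Expanding [1, -2] ⊗ [1, 1, 1] ⊗ [3, 1, 2] reproduces all 18 entries of T, so T = [1, -2] ⊗ [1, 1, 1] ⊗ [3, 1, 2] and rank(T) ≤ 1.
These bounds meet, so rank(T) = 1.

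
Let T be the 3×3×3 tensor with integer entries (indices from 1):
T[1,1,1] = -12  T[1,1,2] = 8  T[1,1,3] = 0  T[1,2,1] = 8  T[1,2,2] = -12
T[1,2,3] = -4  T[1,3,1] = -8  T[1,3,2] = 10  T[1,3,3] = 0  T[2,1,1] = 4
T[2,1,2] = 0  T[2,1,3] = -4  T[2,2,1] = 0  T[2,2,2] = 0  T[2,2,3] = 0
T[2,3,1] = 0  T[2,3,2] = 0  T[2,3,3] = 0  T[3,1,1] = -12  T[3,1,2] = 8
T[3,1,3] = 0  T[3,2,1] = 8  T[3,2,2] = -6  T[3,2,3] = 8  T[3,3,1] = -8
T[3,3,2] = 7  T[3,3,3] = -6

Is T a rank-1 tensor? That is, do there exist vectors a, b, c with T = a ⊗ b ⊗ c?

The mode-1 unfolding of T (rows indexed by i, columns by (j,k) = (1,1), (1,2), (1,3), (2,1), (2,2), (2,3), (3,1), (3,2), (3,3)) is [[-12, 8, 0, 8, -12, -4, -8, 10, 0], [4, 0, -4, 0, 0, 0, 0, 0, 0], [-12, 8, 0, 8, -6, 8, -8, 7, -6]].
There the 3×3 minor on rows i ∈ {1, 2, 3}, columns (j,k) ∈ {(1,1), (1,2), (2,2)} is det [[-12, 8, -12], [4, 0, 0], [-12, 8, -6]] = -192 ≠ 0, so this unfolding has rank ≥ 3; CP rank is at least every unfolding rank, so rank(T) ≥ 3.
In particular rank(T) ≥ 3 > 1, so T is not rank-1.

No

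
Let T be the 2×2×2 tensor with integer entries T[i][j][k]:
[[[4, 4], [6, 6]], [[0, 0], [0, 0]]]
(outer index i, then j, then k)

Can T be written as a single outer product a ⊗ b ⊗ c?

Yes

The mode-1 fibre T[:,0,0] = [4, 0] gives a = [1, 0] (primitive direction); the mode-2 fibre T[0,:,0] = [4, 6] gives b = [2, 3]; then c[k] = T[0,0,k] / (a[0]·b[0]) = [4, 4] / 2 = [2, 2].
Expanding [1, 0] ⊗ [2, 3] ⊗ [2, 2] reproduces all 8 entries of T, so T = [1, 0] ⊗ [2, 3] ⊗ [2, 2] and rank(T) ≤ 1.
Equivalently every frontal slice T[:,:,k] is c[k] times the rank-1 matrix [1, 0] ⊗ [2, 3]. So T has rank 1 (it is nonzero).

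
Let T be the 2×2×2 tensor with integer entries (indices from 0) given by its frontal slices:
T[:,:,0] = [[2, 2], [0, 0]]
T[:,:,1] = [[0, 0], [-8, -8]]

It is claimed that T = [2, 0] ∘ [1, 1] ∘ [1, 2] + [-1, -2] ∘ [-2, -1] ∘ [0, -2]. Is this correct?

Reconstruct entry (0,1,1) from the claimed factors: Σₗ aₗ[0]bₗ[1]cₗ[1] = (2)·(1)·(2) + (-1)·(-1)·(-2) = 2, but T[0,1,1] = 0. The claim is false.

No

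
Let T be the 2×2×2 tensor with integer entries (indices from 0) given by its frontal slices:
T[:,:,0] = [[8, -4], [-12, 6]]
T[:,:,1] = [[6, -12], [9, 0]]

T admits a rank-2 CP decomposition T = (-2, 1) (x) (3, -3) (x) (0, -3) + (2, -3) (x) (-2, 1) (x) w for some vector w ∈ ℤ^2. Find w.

Subtract the known terms from T to get the rank-1 residual R = (2, -3) (x) (-2, 1) (x) w, so R[i,j,k] = a[i]·b[j]·w[k]. Pick indices with nonzero a[0]·b[0] = (2)·(-2) = -4. Only the fibre through (0,0,·) is needed: R[0,0,:] = T[0,0,:] − Σₗ aₗ[0]bₗ[0]cₗ = [8, 6] − (-2)·(3)·(0, -3) = [8, -12]. Then w[k] = R[0,0,k] / -4 for each k, giving w = [8, -12] / -4 = (-2, 3).

w = (-2, 3)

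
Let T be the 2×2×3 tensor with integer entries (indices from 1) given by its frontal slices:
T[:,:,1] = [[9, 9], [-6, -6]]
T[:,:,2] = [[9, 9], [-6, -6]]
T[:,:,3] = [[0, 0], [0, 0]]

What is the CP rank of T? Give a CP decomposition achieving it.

rank(T) = 1

Lower bound: T ≠ 0 (e.g. T[1,1,1] = 9), so rank(T) ≥ 1.
Upper bound: if T = a ⊗ b ⊗ c then every fibre of T is a multiple of the corresponding factor, so read the factors off the fibres through the nonzero entry T[1,1,1] = 9.
The mode-1 fibre T[:,1,1] = [9, -6] gives a = (3, -2) (primitive direction); the mode-2 fibre T[1,:,1] = [9, 9] gives b = (1, 1); then c[k] = T[1,1,k] / (a[1]·b[1]) = [9, 9, 0] / 3 = (3, 3, 0).
Expanding (3, -2) ⊗ (1, 1) ⊗ (3, 3, 0) reproduces all 12 entries of T, so T = (3, -2) ⊗ (1, 1) ⊗ (3, 3, 0) and rank(T) ≤ 1.
These bounds meet, so rank(T) = 1.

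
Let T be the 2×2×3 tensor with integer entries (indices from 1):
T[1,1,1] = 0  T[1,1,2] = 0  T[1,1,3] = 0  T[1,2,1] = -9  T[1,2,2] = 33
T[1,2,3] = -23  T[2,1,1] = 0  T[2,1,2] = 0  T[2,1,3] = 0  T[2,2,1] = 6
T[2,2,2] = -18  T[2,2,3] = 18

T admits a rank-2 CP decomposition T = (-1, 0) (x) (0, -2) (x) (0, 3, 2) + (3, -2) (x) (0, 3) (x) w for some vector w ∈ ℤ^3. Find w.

w = (-1, 3, -3)

Subtract the known terms from T to get the rank-1 residual R = (3, -2) (x) (0, 3) (x) w, so R[i,j,k] = a[i]·b[j]·w[k]. Pick indices with nonzero a[1]·b[2] = (3)·(3) = 9. Only the fibre through (1,2,·) is needed: R[1,2,:] = T[1,2,:] − Σₗ aₗ[1]bₗ[2]cₗ = [-9, 33, -23] − (-1)·(-2)·(0, 3, 2) = [-9, 27, -27]. Then w[k] = R[1,2,k] / 9 for each k, giving w = [-9, 27, -27] / 9 = (-1, 3, -3).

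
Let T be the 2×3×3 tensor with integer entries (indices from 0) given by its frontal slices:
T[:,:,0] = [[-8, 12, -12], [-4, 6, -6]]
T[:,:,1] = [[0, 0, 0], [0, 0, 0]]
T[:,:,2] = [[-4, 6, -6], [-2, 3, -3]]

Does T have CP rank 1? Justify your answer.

Yes

If T = a ⊗ b ⊗ c then every fibre of T is a multiple of the corresponding factor, so read the factors off the fibres through the nonzero entry T[0,0,0] = -8.
The mode-1 fibre T[:,0,0] = [-8, -4] gives a = [2, 1] (primitive direction); the mode-2 fibre T[0,:,0] = [-8, 12, -12] gives b = [2, -3, 3]; then c[k] = T[0,0,k] / (a[0]·b[0]) = [-8, 0, -4] / 4 = [-2, 0, -1].
Expanding [2, 1] ⊗ [2, -3, 3] ⊗ [-2, 0, -1] reproduces all 18 entries of T, so T = [2, 1] ⊗ [2, -3, 3] ⊗ [-2, 0, -1] and rank(T) ≤ 1.
Equivalently every frontal slice T[:,:,k] is c[k] times the rank-1 matrix [2, 1] ⊗ [2, -3, 3]. So T has rank 1 (it is nonzero).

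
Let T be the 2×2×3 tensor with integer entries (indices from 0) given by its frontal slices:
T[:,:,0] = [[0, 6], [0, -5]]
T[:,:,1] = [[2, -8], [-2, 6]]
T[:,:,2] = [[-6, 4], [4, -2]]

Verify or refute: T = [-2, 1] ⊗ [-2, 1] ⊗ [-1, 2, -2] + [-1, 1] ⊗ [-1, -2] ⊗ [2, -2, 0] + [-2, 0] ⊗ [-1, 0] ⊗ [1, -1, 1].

Reconstruct entry (0,0,1) from the claimed factors: Σₗ aₗ[0]bₗ[0]cₗ[1] = (-2)·(-2)·(2) + (-1)·(-1)·(-2) + (-2)·(-1)·(-1) = 4, but T[0,0,1] = 2. The claim is false.

No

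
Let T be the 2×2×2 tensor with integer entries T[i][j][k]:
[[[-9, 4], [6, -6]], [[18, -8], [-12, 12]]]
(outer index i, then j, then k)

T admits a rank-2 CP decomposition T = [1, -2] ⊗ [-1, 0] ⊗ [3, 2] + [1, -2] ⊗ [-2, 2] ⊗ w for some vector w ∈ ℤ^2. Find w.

w = [3, -3]

Subtract the known terms from T to get the rank-1 residual R = [1, -2] ⊗ [-2, 2] ⊗ w, so R[i,j,k] = a[i]·b[j]·w[k]. Pick indices with nonzero a[0]·b[0] = (1)·(-2) = -2. Only the fibre through (0,0,·) is needed: R[0,0,:] = T[0,0,:] − Σₗ aₗ[0]bₗ[0]cₗ = [-9, 4] − (1)·(-1)·[3, 2] = [-6, 6]. Then w[k] = R[0,0,k] / -2 for each k, giving w = [-6, 6] / -2 = [3, -3].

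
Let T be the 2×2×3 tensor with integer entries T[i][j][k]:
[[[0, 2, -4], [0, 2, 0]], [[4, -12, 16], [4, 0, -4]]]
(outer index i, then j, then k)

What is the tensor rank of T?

Lower bound: in the mode-3 unfolding of T (rows indexed by k, columns by (i,j)) the 3×3 minor on rows k ∈ {0, 1, 2}, columns (i,j) ∈ {(0,0), (0,1), (1,0)} is det [[0, 0, 4], [2, 2, -12], [-4, 0, 16]] = 32 ≠ 0, so that unfolding has rank ≥ 3 and hence rank(T) ≥ 3 (CP rank is at least every unfolding rank, though it can be larger).
Upper bound: T is a sum of 3 rank-1 terms, T = (0, 1) ∘ (1, 1) ∘ (4, -8, 8) + (1, -2) ∘ (1, -1) ∘ (0, 2, -4) + (1, 1) ∘ (0, 1) ∘ (0, 4, -4) (one valid choice — decompositions are not unique — normalised so each a, b is primitive with positive first nonzero entry; check it by expanding all entries), so rank(T) ≤ 3.
These bounds meet, so rank(T) = 3.

3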